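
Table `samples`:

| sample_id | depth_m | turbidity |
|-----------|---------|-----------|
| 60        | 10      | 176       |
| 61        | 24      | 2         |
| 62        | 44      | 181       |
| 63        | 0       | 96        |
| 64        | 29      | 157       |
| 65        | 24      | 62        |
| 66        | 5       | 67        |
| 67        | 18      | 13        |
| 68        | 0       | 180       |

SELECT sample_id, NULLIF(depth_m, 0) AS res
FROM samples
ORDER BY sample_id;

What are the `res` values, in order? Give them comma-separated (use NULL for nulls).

sample_id=60: depth_m=10 vs 0: differ → 10
sample_id=61: depth_m=24 vs 0: differ → 24
sample_id=62: depth_m=44 vs 0: differ → 44
sample_id=63: depth_m=0 vs 0: equal → NULL
sample_id=64: depth_m=29 vs 0: differ → 29
sample_id=65: depth_m=24 vs 0: differ → 24
sample_id=66: depth_m=5 vs 0: differ → 5
sample_id=67: depth_m=18 vs 0: differ → 18
sample_id=68: depth_m=0 vs 0: equal → NULL

10, 24, 44, NULL, 29, 24, 5, 18, NULL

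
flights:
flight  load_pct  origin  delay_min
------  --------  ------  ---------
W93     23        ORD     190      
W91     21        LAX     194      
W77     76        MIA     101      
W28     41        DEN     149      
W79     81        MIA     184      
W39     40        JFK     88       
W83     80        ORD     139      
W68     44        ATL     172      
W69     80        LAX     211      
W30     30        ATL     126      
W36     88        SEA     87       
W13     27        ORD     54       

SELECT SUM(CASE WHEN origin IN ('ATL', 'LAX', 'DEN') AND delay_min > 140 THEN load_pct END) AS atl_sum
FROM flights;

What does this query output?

186

flight=W93: ✗
flight=W91: ✓ → 21
flight=W77: ✗
flight=W28: ✓ → 41
flight=W79: ✗
flight=W39: ✗
flight=W83: ✗
flight=W68: ✓ → 44
flight=W69: ✓ → 80
flight=W30: ✗
flight=W36: ✗
flight=W13: ✗
atl_sum = 21 + 41 + 44 + 80 = 186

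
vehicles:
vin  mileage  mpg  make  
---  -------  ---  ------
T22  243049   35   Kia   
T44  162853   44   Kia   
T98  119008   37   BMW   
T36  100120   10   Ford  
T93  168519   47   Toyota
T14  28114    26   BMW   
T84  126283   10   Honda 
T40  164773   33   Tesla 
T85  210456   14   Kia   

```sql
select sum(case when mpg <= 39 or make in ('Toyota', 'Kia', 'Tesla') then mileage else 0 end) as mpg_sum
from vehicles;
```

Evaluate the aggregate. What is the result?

vin=T22: ✓ → 243049
vin=T44: ✓ → 162853
vin=T98: ✓ → 119008
vin=T36: ✓ → 100120
vin=T93: ✓ → 168519
vin=T14: ✓ → 28114
vin=T84: ✓ → 126283
vin=T40: ✓ → 164773
vin=T85: ✓ → 210456
mpg_sum = 243049 + 162853 + 119008 + 100120 + 168519 + 28114 + 126283 + 164773 + 210456 = 1323175

1323175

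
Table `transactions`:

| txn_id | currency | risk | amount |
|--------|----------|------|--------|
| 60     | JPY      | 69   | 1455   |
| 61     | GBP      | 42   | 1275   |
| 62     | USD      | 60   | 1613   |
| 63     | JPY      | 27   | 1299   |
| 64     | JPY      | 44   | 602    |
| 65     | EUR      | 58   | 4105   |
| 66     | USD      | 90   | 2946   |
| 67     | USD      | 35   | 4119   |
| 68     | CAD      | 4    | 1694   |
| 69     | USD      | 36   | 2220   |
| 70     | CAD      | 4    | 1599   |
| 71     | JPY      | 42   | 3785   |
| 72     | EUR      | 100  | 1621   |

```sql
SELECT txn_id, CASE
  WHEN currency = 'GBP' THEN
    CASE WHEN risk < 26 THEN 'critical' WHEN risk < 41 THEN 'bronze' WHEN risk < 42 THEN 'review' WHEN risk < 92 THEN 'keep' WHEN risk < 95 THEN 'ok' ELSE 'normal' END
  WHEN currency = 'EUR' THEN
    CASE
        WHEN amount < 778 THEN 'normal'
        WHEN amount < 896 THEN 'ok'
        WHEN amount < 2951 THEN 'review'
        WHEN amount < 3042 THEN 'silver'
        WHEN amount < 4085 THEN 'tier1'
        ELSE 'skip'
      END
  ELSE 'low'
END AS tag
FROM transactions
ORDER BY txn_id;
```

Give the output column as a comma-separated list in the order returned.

txn_id=60: currency='JPY' → outer ELSE → low
txn_id=61: currency='GBP' → inner[risk < 92] → keep
txn_id=62: currency='USD' → outer ELSE → low
txn_id=63: currency='JPY' → outer ELSE → low
txn_id=64: currency='JPY' → outer ELSE → low
txn_id=65: currency='EUR' → inner[ELSE] → skip
txn_id=66: currency='USD' → outer ELSE → low
txn_id=67: currency='USD' → outer ELSE → low
txn_id=68: currency='CAD' → outer ELSE → low
txn_id=69: currency='USD' → outer ELSE → low
txn_id=70: currency='CAD' → outer ELSE → low
txn_id=71: currency='JPY' → outer ELSE → low
txn_id=72: currency='EUR' → inner[amount < 2951] → review

low, keep, low, low, low, skip, low, low, low, low, low, low, review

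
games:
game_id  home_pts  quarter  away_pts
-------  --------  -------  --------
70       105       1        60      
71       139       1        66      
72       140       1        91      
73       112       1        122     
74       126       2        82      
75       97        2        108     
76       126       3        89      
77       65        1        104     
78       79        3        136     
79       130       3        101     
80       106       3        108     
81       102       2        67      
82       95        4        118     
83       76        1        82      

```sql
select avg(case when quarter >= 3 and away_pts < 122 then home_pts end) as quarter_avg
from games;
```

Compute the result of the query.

game_id=70: ✗
game_id=71: ✗
game_id=72: ✗
game_id=73: ✗
game_id=74: ✗
game_id=75: ✗
game_id=76: ✓ → 126
game_id=77: ✗
game_id=78: ✗
game_id=79: ✓ → 130
game_id=80: ✓ → 106
game_id=81: ✗
game_id=82: ✓ → 95
game_id=83: ✗
quarter_avg = (126 + 130 + 106 + 95) / 4 = 114.25

114.25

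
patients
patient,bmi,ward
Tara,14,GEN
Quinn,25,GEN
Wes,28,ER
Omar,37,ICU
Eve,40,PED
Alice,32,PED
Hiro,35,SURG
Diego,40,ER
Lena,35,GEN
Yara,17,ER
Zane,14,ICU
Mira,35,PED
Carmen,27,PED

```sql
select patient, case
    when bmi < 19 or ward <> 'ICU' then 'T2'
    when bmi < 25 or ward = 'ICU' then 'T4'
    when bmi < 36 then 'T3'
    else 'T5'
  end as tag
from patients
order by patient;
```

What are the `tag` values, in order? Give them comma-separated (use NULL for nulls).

T2, T2, T2, T2, T2, T2, T2, T4, T2, T2, T2, T2, T2

patient=Alice: bmi < 19 or ward <> 'ICU' → T2
patient=Carmen: bmi < 19 or ward <> 'ICU' → T2
patient=Diego: bmi < 19 or ward <> 'ICU' → T2
patient=Eve: bmi < 19 or ward <> 'ICU' → T2
patient=Hiro: bmi < 19 or ward <> 'ICU' → T2
patient=Lena: bmi < 19 or ward <> 'ICU' → T2
patient=Mira: bmi < 19 or ward <> 'ICU' → T2
patient=Omar: bmi < 25 or ward = 'ICU' → T4
patient=Quinn: bmi < 19 or ward <> 'ICU' → T2
patient=Tara: bmi < 19 or ward <> 'ICU' → T2
patient=Wes: bmi < 19 or ward <> 'ICU' → T2
patient=Yara: bmi < 19 or ward <> 'ICU' → T2
patient=Zane: bmi < 19 or ward <> 'ICU' → T2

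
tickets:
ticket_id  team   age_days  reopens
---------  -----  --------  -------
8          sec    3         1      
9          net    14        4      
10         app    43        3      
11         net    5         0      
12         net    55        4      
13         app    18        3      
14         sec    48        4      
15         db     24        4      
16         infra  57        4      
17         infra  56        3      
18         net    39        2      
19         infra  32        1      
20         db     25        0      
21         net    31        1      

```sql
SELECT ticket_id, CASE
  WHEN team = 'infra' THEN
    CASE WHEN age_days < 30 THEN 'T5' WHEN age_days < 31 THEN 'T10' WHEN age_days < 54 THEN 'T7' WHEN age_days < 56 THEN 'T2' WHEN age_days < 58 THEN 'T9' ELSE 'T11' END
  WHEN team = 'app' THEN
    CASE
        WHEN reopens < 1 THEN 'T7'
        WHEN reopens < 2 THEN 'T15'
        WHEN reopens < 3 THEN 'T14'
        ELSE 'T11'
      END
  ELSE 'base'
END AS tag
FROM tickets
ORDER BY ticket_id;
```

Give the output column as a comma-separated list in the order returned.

ticket_id=8: team='sec' → outer ELSE → base
ticket_id=9: team='net' → outer ELSE → base
ticket_id=10: team='app' → inner[ELSE] → T11
ticket_id=11: team='net' → outer ELSE → base
ticket_id=12: team='net' → outer ELSE → base
ticket_id=13: team='app' → inner[ELSE] → T11
ticket_id=14: team='sec' → outer ELSE → base
ticket_id=15: team='db' → outer ELSE → base
ticket_id=16: team='infra' → inner[age_days < 58] → T9
ticket_id=17: team='infra' → inner[age_days < 58] → T9
ticket_id=18: team='net' → outer ELSE → base
ticket_id=19: team='infra' → inner[age_days < 54] → T7
ticket_id=20: team='db' → outer ELSE → base
ticket_id=21: team='net' → outer ELSE → base

base, base, T11, base, base, T11, base, base, T9, T9, base, T7, base, base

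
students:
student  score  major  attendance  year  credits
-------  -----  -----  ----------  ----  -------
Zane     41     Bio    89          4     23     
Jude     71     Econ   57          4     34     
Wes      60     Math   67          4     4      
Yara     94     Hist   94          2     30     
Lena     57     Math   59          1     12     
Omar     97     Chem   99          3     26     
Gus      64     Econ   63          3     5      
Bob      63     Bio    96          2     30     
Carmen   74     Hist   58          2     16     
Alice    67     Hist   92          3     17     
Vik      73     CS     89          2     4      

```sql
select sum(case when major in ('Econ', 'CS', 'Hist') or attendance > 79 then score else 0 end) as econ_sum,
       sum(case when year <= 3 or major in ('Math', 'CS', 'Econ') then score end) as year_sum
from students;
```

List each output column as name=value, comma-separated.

econ_sum=644, year_sum=720

[econ_sum: major in ('Econ', 'CS', 'Hist') or attendance > 79]
student=Zane: ✓ → 41
student=Jude: ✓ → 71
student=Wes: ✗
student=Yara: ✓ → 94
student=Lena: ✗
student=Omar: ✓ → 97
student=Gus: ✓ → 64
student=Bob: ✓ → 63
student=Carmen: ✓ → 74
student=Alice: ✓ → 67
student=Vik: ✓ → 73
econ_sum = 41 + 71 + 94 + 97 + 64 + 63 + 74 + 67 + 73 = 644
—
[year_sum: year <= 3 or major in ('Math', 'CS', 'Econ')]
student=Zane: ✗
student=Jude: ✓ → 71
student=Wes: ✓ → 60
student=Yara: ✓ → 94
student=Lena: ✓ → 57
student=Omar: ✓ → 97
student=Gus: ✓ → 64
student=Bob: ✓ → 63
student=Carmen: ✓ → 74
student=Alice: ✓ → 67
student=Vik: ✓ → 73
year_sum = 71 + 60 + 94 + 57 + 97 + 64 + 63 + 74 + 67 + 73 = 720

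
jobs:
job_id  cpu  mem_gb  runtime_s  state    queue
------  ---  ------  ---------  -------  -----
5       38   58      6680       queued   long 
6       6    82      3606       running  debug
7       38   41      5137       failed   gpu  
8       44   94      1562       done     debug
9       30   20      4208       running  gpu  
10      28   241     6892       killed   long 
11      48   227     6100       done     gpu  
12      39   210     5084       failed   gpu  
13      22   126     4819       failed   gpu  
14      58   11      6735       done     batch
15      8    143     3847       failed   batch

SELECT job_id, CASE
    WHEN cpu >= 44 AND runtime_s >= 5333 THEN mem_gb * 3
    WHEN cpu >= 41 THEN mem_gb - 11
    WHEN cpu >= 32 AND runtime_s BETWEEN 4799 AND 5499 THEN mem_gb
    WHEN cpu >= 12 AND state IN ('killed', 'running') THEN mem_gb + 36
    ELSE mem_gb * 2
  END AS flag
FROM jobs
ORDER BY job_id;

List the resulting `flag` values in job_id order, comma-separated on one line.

116, 164, 41, 83, 56, 277, 681, 210, 252, 33, 286

job_id=5: ELSE → 116
job_id=6: ELSE → 164
job_id=7: cpu >= 32 AND runtime_s BETWEEN 4799 AND 5499 → 41
job_id=8: cpu >= 41 → 83
job_id=9: cpu >= 12 AND state IN ('killed', 'running') → 56
job_id=10: cpu >= 12 AND state IN ('killed', 'running') → 277
job_id=11: cpu >= 44 AND runtime_s >= 5333 → 681
job_id=12: cpu >= 32 AND runtime_s BETWEEN 4799 AND 5499 → 210
job_id=13: ELSE → 252
job_id=14: cpu >= 44 AND runtime_s >= 5333 → 33
job_id=15: ELSE → 286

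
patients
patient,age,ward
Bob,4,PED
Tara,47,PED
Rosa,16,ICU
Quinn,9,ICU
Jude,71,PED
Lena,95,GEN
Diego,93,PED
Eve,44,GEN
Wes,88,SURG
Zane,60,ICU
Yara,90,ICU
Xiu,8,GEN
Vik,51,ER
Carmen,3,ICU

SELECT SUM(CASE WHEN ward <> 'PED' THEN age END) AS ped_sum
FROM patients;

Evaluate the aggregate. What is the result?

patient=Bob: ✗
patient=Tara: ✗
patient=Rosa: ✓ → 16
patient=Quinn: ✓ → 9
patient=Jude: ✗
patient=Lena: ✓ → 95
patient=Diego: ✗
patient=Eve: ✓ → 44
patient=Wes: ✓ → 88
patient=Zane: ✓ → 60
patient=Yara: ✓ → 90
patient=Xiu: ✓ → 8
patient=Vik: ✓ → 51
patient=Carmen: ✓ → 3
ped_sum = 16 + 9 + 95 + 44 + 88 + 60 + 90 + 8 + 51 + 3 = 464

464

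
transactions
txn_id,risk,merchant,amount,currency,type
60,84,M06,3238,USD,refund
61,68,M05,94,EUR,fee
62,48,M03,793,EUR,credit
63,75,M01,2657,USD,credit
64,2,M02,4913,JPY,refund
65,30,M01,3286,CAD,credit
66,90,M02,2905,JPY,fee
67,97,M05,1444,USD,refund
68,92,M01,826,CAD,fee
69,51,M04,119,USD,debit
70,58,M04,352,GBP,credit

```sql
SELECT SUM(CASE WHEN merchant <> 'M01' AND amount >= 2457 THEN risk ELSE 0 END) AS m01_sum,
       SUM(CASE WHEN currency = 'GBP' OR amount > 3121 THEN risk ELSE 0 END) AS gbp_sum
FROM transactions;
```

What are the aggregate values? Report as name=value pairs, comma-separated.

[m01_sum: merchant <> 'M01' AND amount >= 2457]
txn_id=60: ✓ → 84
txn_id=61: ✗
txn_id=62: ✗
txn_id=63: ✗
txn_id=64: ✓ → 2
txn_id=65: ✗
txn_id=66: ✓ → 90
txn_id=67: ✗
txn_id=68: ✗
txn_id=69: ✗
txn_id=70: ✗
m01_sum = 84 + 2 + 90 = 176
—
[gbp_sum: currency = 'GBP' OR amount > 3121]
txn_id=60: ✓ → 84
txn_id=61: ✗
txn_id=62: ✗
txn_id=63: ✗
txn_id=64: ✓ → 2
txn_id=65: ✓ → 30
txn_id=66: ✗
txn_id=67: ✗
txn_id=68: ✗
txn_id=69: ✗
txn_id=70: ✓ → 58
gbp_sum = 84 + 2 + 30 + 58 = 174

m01_sum=176, gbp_sum=174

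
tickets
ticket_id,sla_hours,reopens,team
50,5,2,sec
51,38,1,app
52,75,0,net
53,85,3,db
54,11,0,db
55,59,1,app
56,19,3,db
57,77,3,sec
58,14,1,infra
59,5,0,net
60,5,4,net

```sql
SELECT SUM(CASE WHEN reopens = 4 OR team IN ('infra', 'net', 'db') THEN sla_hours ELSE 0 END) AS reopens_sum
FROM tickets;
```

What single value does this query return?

ticket_id=50: ✗
ticket_id=51: ✗
ticket_id=52: ✓ → 75
ticket_id=53: ✓ → 85
ticket_id=54: ✓ → 11
ticket_id=55: ✗
ticket_id=56: ✓ → 19
ticket_id=57: ✗
ticket_id=58: ✓ → 14
ticket_id=59: ✓ → 5
ticket_id=60: ✓ → 5
reopens_sum = 75 + 85 + 11 + 19 + 14 + 5 + 5 = 214

214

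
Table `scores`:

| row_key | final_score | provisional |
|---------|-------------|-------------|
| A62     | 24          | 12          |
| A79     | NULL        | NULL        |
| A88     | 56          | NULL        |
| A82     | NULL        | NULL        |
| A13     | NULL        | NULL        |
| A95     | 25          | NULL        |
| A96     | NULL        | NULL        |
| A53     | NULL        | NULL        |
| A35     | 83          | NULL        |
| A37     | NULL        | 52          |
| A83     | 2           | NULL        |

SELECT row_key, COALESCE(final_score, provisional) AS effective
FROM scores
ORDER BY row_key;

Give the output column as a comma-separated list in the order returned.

NULL, 83, 52, NULL, 24, NULL, NULL, 2, 56, 25, NULL

row_key=A13: final_score=NULL, provisional=NULL (all NULL) → NULL
row_key=A35: final_score=83 → 83
row_key=A37: final_score=NULL, provisional=52 → 52
row_key=A53: final_score=NULL, provisional=NULL (all NULL) → NULL
row_key=A62: final_score=24 → 24
row_key=A79: final_score=NULL, provisional=NULL (all NULL) → NULL
row_key=A82: final_score=NULL, provisional=NULL (all NULL) → NULL
row_key=A83: final_score=2 → 2
row_key=A88: final_score=56 → 56
row_key=A95: final_score=25 → 25
row_key=A96: final_score=NULL, provisional=NULL (all NULL) → NULL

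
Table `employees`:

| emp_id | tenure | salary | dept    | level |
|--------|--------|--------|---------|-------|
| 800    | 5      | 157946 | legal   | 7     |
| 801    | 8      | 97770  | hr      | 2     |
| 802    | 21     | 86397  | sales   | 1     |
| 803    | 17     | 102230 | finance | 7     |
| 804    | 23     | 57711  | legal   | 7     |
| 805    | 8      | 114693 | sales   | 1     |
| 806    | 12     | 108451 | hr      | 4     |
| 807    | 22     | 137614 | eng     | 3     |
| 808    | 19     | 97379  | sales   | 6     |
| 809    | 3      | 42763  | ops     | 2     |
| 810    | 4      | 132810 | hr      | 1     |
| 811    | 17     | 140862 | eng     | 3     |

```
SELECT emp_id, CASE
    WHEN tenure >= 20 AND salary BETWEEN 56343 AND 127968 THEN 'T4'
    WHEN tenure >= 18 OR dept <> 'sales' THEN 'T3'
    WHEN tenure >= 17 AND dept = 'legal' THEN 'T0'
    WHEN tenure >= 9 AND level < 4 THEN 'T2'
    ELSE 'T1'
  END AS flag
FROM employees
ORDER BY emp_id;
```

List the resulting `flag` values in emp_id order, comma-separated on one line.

emp_id=800: tenure >= 18 OR dept <> 'sales' → T3
emp_id=801: tenure >= 18 OR dept <> 'sales' → T3
emp_id=802: tenure >= 20 AND salary BETWEEN 56343 AND 127968 → T4
emp_id=803: tenure >= 18 OR dept <> 'sales' → T3
emp_id=804: tenure >= 20 AND salary BETWEEN 56343 AND 127968 → T4
emp_id=805: ELSE → T1
emp_id=806: tenure >= 18 OR dept <> 'sales' → T3
emp_id=807: tenure >= 18 OR dept <> 'sales' → T3
emp_id=808: tenure >= 18 OR dept <> 'sales' → T3
emp_id=809: tenure >= 18 OR dept <> 'sales' → T3
emp_id=810: tenure >= 18 OR dept <> 'sales' → T3
emp_id=811: tenure >= 18 OR dept <> 'sales' → T3

T3, T3, T4, T3, T4, T1, T3, T3, T3, T3, T3, T3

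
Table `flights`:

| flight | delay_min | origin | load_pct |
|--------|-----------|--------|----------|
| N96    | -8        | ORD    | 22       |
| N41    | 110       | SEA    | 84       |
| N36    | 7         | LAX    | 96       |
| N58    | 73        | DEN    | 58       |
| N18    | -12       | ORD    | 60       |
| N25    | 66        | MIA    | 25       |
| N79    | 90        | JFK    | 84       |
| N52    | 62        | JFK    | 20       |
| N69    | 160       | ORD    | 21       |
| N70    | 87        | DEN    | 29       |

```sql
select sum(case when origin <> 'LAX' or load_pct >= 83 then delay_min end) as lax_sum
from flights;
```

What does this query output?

flight=N96: ✓ → -8
flight=N41: ✓ → 110
flight=N36: ✓ → 7
flight=N58: ✓ → 73
flight=N18: ✓ → -12
flight=N25: ✓ → 66
flight=N79: ✓ → 90
flight=N52: ✓ → 62
flight=N69: ✓ → 160
flight=N70: ✓ → 87
lax_sum = -8 + 110 + 7 + 73 + -12 + 66 + 90 + 62 + 160 + 87 = 635

635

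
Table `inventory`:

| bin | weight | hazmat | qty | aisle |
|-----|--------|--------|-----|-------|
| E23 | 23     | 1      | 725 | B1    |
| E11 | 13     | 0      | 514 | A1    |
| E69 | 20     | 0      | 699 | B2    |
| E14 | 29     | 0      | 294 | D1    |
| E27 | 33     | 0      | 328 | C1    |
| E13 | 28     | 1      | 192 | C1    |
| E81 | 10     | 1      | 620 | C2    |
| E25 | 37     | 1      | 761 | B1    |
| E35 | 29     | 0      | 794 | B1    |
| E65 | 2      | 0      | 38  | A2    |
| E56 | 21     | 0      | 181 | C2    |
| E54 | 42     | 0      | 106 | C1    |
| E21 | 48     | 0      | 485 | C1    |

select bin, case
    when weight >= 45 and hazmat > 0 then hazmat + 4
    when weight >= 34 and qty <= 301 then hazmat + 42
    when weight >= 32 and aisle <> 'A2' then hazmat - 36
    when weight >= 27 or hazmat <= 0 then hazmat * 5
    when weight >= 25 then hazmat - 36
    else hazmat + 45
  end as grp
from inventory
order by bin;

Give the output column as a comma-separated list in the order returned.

bin=E11: weight >= 27 or hazmat <= 0 → 0
bin=E13: weight >= 27 or hazmat <= 0 → 5
bin=E14: weight >= 27 or hazmat <= 0 → 0
bin=E21: weight >= 32 and aisle <> 'A2' → -36
bin=E23: ELSE → 46
bin=E25: weight >= 32 and aisle <> 'A2' → -35
bin=E27: weight >= 32 and aisle <> 'A2' → -36
bin=E35: weight >= 27 or hazmat <= 0 → 0
bin=E54: weight >= 34 and qty <= 301 → 42
bin=E56: weight >= 27 or hazmat <= 0 → 0
bin=E65: weight >= 27 or hazmat <= 0 → 0
bin=E69: weight >= 27 or hazmat <= 0 → 0
bin=E81: ELSE → 46

0, 5, 0, -36, 46, -35, -36, 0, 42, 0, 0, 0, 46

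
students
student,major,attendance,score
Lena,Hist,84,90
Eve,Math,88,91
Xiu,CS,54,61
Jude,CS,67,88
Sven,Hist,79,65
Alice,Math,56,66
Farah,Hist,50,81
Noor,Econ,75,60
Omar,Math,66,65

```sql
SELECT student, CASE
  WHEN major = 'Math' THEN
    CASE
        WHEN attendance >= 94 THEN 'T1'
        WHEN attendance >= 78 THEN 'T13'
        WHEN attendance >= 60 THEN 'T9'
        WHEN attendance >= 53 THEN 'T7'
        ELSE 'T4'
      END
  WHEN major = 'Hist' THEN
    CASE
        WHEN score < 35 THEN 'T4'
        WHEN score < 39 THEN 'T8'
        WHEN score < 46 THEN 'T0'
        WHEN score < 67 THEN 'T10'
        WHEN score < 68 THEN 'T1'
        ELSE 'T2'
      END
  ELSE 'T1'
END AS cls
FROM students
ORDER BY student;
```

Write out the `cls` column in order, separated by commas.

student=Alice: major='Math' → inner[attendance >= 53] → T7
student=Eve: major='Math' → inner[attendance >= 78] → T13
student=Farah: major='Hist' → inner[ELSE] → T2
student=Jude: major='CS' → outer ELSE → T1
student=Lena: major='Hist' → inner[ELSE] → T2
student=Noor: major='Econ' → outer ELSE → T1
student=Omar: major='Math' → inner[attendance >= 60] → T9
student=Sven: major='Hist' → inner[score < 67] → T10
student=Xiu: major='CS' → outer ELSE → T1

T7, T13, T2, T1, T2, T1, T9, T10, T1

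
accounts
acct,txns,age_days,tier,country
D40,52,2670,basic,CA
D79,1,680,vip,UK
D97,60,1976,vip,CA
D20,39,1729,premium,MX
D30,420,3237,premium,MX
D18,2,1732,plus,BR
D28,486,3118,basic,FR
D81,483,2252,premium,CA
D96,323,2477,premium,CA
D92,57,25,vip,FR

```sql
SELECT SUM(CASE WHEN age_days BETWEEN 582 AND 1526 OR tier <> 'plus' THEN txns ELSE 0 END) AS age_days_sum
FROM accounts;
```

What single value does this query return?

acct=D40: ✓ → 52
acct=D79: ✓ → 1
acct=D97: ✓ → 60
acct=D20: ✓ → 39
acct=D30: ✓ → 420
acct=D18: ✗
acct=D28: ✓ → 486
acct=D81: ✓ → 483
acct=D96: ✓ → 323
acct=D92: ✓ → 57
age_days_sum = 52 + 1 + 60 + 39 + 420 + 486 + 483 + 323 + 57 = 1921

1921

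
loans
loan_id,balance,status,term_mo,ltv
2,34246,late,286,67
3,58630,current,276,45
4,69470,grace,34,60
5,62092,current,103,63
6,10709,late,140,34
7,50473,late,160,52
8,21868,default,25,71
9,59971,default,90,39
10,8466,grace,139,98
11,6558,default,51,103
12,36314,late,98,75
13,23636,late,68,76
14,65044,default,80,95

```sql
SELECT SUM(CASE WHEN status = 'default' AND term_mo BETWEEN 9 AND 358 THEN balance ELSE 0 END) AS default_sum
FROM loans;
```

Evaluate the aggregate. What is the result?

loan_id=2: ✗
loan_id=3: ✗
loan_id=4: ✗
loan_id=5: ✗
loan_id=6: ✗
loan_id=7: ✗
loan_id=8: ✓ → 21868
loan_id=9: ✓ → 59971
loan_id=10: ✗
loan_id=11: ✓ → 6558
loan_id=12: ✗
loan_id=13: ✗
loan_id=14: ✓ → 65044
default_sum = 21868 + 59971 + 6558 + 65044 = 153441

153441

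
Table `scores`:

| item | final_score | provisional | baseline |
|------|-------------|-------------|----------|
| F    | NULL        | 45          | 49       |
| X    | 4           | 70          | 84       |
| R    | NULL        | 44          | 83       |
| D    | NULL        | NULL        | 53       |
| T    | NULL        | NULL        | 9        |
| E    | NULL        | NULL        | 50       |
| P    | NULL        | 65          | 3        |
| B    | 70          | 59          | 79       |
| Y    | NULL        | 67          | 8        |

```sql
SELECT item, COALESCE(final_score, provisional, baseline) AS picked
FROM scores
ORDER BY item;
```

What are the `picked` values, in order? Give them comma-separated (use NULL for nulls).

item=B: final_score=70 → 70
item=D: final_score=NULL, provisional=NULL, baseline=53 → 53
item=E: final_score=NULL, provisional=NULL, baseline=50 → 50
item=F: final_score=NULL, provisional=45 → 45
item=P: final_score=NULL, provisional=65 → 65
item=R: final_score=NULL, provisional=44 → 44
item=T: final_score=NULL, provisional=NULL, baseline=9 → 9
item=X: final_score=4 → 4
item=Y: final_score=NULL, provisional=67 → 67

70, 53, 50, 45, 65, 44, 9, 4, 67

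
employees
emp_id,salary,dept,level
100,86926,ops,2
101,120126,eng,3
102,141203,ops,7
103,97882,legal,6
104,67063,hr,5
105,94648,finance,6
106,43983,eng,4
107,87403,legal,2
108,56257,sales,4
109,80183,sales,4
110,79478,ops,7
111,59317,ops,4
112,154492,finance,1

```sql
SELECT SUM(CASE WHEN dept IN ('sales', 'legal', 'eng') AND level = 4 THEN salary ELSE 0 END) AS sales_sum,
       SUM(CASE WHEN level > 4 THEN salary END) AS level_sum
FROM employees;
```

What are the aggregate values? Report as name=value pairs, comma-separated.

sales_sum=180423, level_sum=480274

[sales_sum: dept IN ('sales', 'legal', 'eng') AND level = 4]
emp_id=100: ✗
emp_id=101: ✗
emp_id=102: ✗
emp_id=103: ✗
emp_id=104: ✗
emp_id=105: ✗
emp_id=106: ✓ → 43983
emp_id=107: ✗
emp_id=108: ✓ → 56257
emp_id=109: ✓ → 80183
emp_id=110: ✗
emp_id=111: ✗
emp_id=112: ✗
sales_sum = 43983 + 56257 + 80183 = 180423
—
[level_sum: level > 4]
emp_id=100: ✗
emp_id=101: ✗
emp_id=102: ✓ → 141203
emp_id=103: ✓ → 97882
emp_id=104: ✓ → 67063
emp_id=105: ✓ → 94648
emp_id=106: ✗
emp_id=107: ✗
emp_id=108: ✗
emp_id=109: ✗
emp_id=110: ✓ → 79478
emp_id=111: ✗
emp_id=112: ✗
level_sum = 141203 + 97882 + 67063 + 94648 + 79478 = 480274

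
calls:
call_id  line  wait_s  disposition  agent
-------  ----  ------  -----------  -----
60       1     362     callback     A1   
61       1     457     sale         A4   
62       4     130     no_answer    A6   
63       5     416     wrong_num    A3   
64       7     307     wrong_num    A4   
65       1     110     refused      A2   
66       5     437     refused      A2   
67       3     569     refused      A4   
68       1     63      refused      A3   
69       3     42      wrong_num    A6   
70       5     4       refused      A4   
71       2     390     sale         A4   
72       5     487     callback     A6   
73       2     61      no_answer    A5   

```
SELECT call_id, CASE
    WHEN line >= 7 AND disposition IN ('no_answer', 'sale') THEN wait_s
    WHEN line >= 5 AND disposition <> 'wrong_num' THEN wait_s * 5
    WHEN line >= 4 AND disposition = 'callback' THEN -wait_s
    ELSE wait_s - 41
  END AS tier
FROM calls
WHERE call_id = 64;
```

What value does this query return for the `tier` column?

266

call_id = 64: line=7, wait_s=307, disposition=wrong_num, agent=A4.
line >= 7 AND disposition IN ('no_answer', 'sale') → false
line >= 5 AND disposition <> 'wrong_num' → false
line >= 4 AND disposition = 'callback' → false
No prior WHEN matched → ELSE → 266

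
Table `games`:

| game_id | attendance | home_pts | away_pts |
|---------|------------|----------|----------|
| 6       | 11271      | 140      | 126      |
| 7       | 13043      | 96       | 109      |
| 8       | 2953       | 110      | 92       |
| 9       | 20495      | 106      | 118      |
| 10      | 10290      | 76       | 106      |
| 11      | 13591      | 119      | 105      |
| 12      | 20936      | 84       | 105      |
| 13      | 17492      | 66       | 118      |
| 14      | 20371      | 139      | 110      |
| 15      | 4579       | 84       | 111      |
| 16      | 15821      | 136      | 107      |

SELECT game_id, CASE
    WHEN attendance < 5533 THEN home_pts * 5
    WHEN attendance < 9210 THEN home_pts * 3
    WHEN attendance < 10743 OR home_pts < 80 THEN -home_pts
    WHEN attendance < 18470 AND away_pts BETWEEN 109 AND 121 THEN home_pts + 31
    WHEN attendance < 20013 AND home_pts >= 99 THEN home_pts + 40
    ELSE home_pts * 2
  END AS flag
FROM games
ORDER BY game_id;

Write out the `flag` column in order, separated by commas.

game_id=6: attendance < 20013 AND home_pts >= 99 → 180
game_id=7: attendance < 18470 AND away_pts BETWEEN 109 AND 121 → 127
game_id=8: attendance < 5533 → 550
game_id=9: ELSE → 212
game_id=10: attendance < 10743 OR home_pts < 80 → -76
game_id=11: attendance < 20013 AND home_pts >= 99 → 159
game_id=12: ELSE → 168
game_id=13: attendance < 10743 OR home_pts < 80 → -66
game_id=14: ELSE → 278
game_id=15: attendance < 5533 → 420
game_id=16: attendance < 20013 AND home_pts >= 99 → 176

180, 127, 550, 212, -76, 159, 168, -66, 278, 420, 176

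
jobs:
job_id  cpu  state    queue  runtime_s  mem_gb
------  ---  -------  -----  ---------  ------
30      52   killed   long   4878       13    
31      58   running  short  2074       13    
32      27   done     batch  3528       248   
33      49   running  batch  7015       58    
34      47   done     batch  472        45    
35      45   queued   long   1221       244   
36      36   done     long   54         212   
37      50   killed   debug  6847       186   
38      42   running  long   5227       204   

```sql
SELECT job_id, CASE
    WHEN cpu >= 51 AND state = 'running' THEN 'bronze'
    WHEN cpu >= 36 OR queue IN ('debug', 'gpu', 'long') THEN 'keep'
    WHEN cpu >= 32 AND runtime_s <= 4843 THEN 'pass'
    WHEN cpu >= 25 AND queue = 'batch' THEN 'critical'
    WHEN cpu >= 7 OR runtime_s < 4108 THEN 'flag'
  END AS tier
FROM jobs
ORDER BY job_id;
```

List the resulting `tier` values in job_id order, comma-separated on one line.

job_id=30: cpu >= 36 OR queue IN ('debug', 'gpu', 'long') → keep
job_id=31: cpu >= 51 AND state = 'running' → bronze
job_id=32: cpu >= 25 AND queue = 'batch' → critical
job_id=33: cpu >= 36 OR queue IN ('debug', 'gpu', 'long') → keep
job_id=34: cpu >= 36 OR queue IN ('debug', 'gpu', 'long') → keep
job_id=35: cpu >= 36 OR queue IN ('debug', 'gpu', 'long') → keep
job_id=36: cpu >= 36 OR queue IN ('debug', 'gpu', 'long') → keep
job_id=37: cpu >= 36 OR queue IN ('debug', 'gpu', 'long') → keep
job_id=38: cpu >= 36 OR queue IN ('debug', 'gpu', 'long') → keep

keep, bronze, critical, keep, keep, keep, keep, keep, keep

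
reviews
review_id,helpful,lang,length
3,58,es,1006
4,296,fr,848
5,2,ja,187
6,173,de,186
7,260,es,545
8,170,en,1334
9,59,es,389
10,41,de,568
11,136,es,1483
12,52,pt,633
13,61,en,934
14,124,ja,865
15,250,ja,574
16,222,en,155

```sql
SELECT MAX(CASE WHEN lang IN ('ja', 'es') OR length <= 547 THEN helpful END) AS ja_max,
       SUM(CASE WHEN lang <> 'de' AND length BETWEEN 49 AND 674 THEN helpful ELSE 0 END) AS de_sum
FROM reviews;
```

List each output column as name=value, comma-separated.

ja_max=260, de_sum=845

[ja_max: lang IN ('ja', 'es') OR length <= 547]
review_id=3: ✓ → 58
review_id=4: ✗
review_id=5: ✓ → 2
review_id=6: ✓ → 173
review_id=7: ✓ → 260
review_id=8: ✗
review_id=9: ✓ → 59
review_id=10: ✗
review_id=11: ✓ → 136
review_id=12: ✗
review_id=13: ✗
review_id=14: ✓ → 124
review_id=15: ✓ → 250
review_id=16: ✓ → 222
ja_max = MAX(58, 2, 173, 260, 59, 136, 124, 250, 222) = 260
—
[de_sum: lang <> 'de' AND length BETWEEN 49 AND 674]
review_id=3: ✗
review_id=4: ✗
review_id=5: ✓ → 2
review_id=6: ✗
review_id=7: ✓ → 260
review_id=8: ✗
review_id=9: ✓ → 59
review_id=10: ✗
review_id=11: ✗
review_id=12: ✓ → 52
review_id=13: ✗
review_id=14: ✗
review_id=15: ✓ → 250
review_id=16: ✓ → 222
de_sum = 2 + 260 + 59 + 52 + 250 + 222 = 845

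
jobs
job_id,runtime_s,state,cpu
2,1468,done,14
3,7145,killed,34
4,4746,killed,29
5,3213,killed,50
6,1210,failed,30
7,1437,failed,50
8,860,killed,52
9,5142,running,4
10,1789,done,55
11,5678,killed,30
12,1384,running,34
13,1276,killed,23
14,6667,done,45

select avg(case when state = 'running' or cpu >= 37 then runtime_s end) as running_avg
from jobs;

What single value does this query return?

job_id=2: ✗
job_id=3: ✗
job_id=4: ✗
job_id=5: ✓ → 3213
job_id=6: ✗
job_id=7: ✓ → 1437
job_id=8: ✓ → 860
job_id=9: ✓ → 5142
job_id=10: ✓ → 1789
job_id=11: ✗
job_id=12: ✓ → 1384
job_id=13: ✗
job_id=14: ✓ → 6667
running_avg = (3213 + 1437 + 860 + 5142 + 1789 + 1384 + 6667) / 7 = 2927.4285714286

2927.4285714286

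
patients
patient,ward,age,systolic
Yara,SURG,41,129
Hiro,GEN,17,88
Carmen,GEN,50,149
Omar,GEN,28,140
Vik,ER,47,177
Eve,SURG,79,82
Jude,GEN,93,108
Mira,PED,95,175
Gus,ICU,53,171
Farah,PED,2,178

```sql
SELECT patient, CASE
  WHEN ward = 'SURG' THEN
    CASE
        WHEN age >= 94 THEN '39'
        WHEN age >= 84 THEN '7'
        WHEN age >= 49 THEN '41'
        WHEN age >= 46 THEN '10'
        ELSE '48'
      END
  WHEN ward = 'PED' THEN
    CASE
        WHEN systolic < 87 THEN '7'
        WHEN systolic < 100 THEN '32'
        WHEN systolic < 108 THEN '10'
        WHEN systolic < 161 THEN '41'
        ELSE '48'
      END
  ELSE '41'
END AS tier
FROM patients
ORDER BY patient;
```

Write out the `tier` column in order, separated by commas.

41, 41, 48, 41, 41, 41, 48, 41, 41, 48

patient=Carmen: ward='GEN' → outer ELSE → 41
patient=Eve: ward='SURG' → inner[age >= 49] → 41
patient=Farah: ward='PED' → inner[ELSE] → 48
patient=Gus: ward='ICU' → outer ELSE → 41
patient=Hiro: ward='GEN' → outer ELSE → 41
patient=Jude: ward='GEN' → outer ELSE → 41
patient=Mira: ward='PED' → inner[ELSE] → 48
patient=Omar: ward='GEN' → outer ELSE → 41
patient=Vik: ward='ER' → outer ELSE → 41
patient=Yara: ward='SURG' → inner[ELSE] → 48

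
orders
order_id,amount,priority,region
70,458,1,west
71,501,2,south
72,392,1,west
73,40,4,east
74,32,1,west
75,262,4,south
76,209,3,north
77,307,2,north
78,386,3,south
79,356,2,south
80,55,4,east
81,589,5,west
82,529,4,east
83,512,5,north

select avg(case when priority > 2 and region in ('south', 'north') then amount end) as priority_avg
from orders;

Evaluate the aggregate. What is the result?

342.25

order_id=70: ✗
order_id=71: ✗
order_id=72: ✗
order_id=73: ✗
order_id=74: ✗
order_id=75: ✓ → 262
order_id=76: ✓ → 209
order_id=77: ✗
order_id=78: ✓ → 386
order_id=79: ✗
order_id=80: ✗
order_id=81: ✗
order_id=82: ✗
order_id=83: ✓ → 512
priority_avg = (262 + 209 + 386 + 512) / 4 = 342.25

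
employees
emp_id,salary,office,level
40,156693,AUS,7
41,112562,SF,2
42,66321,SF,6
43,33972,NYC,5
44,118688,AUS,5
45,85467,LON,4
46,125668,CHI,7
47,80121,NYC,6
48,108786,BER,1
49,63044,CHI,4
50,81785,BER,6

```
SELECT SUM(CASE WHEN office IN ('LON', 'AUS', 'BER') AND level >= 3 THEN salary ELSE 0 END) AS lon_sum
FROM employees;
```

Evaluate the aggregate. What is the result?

442633

emp_id=40: ✓ → 156693
emp_id=41: ✗
emp_id=42: ✗
emp_id=43: ✗
emp_id=44: ✓ → 118688
emp_id=45: ✓ → 85467
emp_id=46: ✗
emp_id=47: ✗
emp_id=48: ✗
emp_id=49: ✗
emp_id=50: ✓ → 81785
lon_sum = 156693 + 118688 + 85467 + 81785 = 442633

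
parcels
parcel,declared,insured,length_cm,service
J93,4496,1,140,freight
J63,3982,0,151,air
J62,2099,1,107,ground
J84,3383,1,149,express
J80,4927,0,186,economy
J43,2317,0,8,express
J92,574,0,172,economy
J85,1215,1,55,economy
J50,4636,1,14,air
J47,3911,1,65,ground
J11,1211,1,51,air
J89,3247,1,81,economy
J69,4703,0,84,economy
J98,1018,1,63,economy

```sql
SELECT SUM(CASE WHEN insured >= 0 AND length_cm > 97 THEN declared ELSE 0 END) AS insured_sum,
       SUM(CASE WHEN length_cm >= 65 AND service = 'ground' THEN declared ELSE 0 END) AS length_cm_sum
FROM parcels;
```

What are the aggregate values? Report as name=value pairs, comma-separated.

insured_sum=19461, length_cm_sum=6010

[insured_sum: insured >= 0 AND length_cm > 97]
parcel=J93: ✓ → 4496
parcel=J63: ✓ → 3982
parcel=J62: ✓ → 2099
parcel=J84: ✓ → 3383
parcel=J80: ✓ → 4927
parcel=J43: ✗
parcel=J92: ✓ → 574
parcel=J85: ✗
parcel=J50: ✗
parcel=J47: ✗
parcel=J11: ✗
parcel=J89: ✗
parcel=J69: ✗
parcel=J98: ✗
insured_sum = 4496 + 3982 + 2099 + 3383 + 4927 + 574 = 19461
—
[length_cm_sum: length_cm >= 65 AND service = 'ground']
parcel=J93: ✗
parcel=J63: ✗
parcel=J62: ✓ → 2099
parcel=J84: ✗
parcel=J80: ✗
parcel=J43: ✗
parcel=J92: ✗
parcel=J85: ✗
parcel=J50: ✗
parcel=J47: ✓ → 3911
parcel=J11: ✗
parcel=J89: ✗
parcel=J69: ✗
parcel=J98: ✗
length_cm_sum = 2099 + 3911 = 6010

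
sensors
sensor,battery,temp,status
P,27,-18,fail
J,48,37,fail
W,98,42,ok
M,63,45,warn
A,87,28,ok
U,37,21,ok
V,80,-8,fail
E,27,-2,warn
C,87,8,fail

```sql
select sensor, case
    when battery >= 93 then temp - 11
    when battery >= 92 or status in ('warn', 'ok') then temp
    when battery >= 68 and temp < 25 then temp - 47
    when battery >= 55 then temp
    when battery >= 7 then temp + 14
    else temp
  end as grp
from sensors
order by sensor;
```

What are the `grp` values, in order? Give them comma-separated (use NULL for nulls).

28, -39, -2, 51, 45, -4, 21, -55, 31

sensor=A: battery >= 92 or status in ('warn', 'ok') → 28
sensor=C: battery >= 68 and temp < 25 → -39
sensor=E: battery >= 92 or status in ('warn', 'ok') → -2
sensor=J: battery >= 7 → 51
sensor=M: battery >= 92 or status in ('warn', 'ok') → 45
sensor=P: battery >= 7 → -4
sensor=U: battery >= 92 or status in ('warn', 'ok') → 21
sensor=V: battery >= 68 and temp < 25 → -55
sensor=W: battery >= 93 → 31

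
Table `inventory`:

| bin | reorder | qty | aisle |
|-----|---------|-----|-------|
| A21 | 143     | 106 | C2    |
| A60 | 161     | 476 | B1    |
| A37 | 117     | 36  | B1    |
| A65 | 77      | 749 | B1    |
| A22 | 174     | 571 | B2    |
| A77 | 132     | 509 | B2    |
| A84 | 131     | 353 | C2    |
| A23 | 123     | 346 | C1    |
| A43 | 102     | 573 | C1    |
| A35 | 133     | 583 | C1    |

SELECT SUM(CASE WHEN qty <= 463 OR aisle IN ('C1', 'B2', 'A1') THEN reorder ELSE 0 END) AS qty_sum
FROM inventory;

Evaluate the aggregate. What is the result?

bin=A21: ✓ → 143
bin=A60: ✗
bin=A37: ✓ → 117
bin=A65: ✗
bin=A22: ✓ → 174
bin=A77: ✓ → 132
bin=A84: ✓ → 131
bin=A23: ✓ → 123
bin=A43: ✓ → 102
bin=A35: ✓ → 133
qty_sum = 143 + 117 + 174 + 132 + 131 + 123 + 102 + 133 = 1055

1055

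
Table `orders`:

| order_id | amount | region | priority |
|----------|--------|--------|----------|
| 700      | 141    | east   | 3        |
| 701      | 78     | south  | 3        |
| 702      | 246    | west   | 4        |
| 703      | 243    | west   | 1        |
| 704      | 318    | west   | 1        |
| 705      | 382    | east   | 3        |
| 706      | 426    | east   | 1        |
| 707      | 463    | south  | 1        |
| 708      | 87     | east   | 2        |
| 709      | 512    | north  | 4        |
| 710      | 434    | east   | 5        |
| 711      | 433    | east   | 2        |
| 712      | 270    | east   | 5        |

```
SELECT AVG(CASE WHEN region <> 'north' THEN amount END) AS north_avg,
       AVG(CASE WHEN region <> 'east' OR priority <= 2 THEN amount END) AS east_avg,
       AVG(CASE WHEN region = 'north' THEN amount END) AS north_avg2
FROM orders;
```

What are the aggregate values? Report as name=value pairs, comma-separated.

north_avg=293.4166666667, east_avg=311.7777777778, north_avg2=512

[north_avg: region <> 'north']
order_id=700: ✓ → 141
order_id=701: ✓ → 78
order_id=702: ✓ → 246
order_id=703: ✓ → 243
order_id=704: ✓ → 318
order_id=705: ✓ → 382
order_id=706: ✓ → 426
order_id=707: ✓ → 463
order_id=708: ✓ → 87
order_id=709: ✗
order_id=710: ✓ → 434
order_id=711: ✓ → 433
order_id=712: ✓ → 270
north_avg = (141 + 78 + 246 + 243 + 318 + 382 + 426 + 463 + 87 + 434 + 433 + 270) / 12 = 293.4166666667
—
[east_avg: region <> 'east' OR priority <= 2]
order_id=700: ✗
order_id=701: ✓ → 78
order_id=702: ✓ → 246
order_id=703: ✓ → 243
order_id=704: ✓ → 318
order_id=705: ✗
order_id=706: ✓ → 426
order_id=707: ✓ → 463
order_id=708: ✓ → 87
order_id=709: ✓ → 512
order_id=710: ✗
order_id=711: ✓ → 433
order_id=712: ✗
east_avg = (78 + 246 + 243 + 318 + 426 + 463 + 87 + 512 + 433) / 9 = 311.7777777778
—
[north_avg2: region = 'north']
order_id=700: ✗
order_id=701: ✗
order_id=702: ✗
order_id=703: ✗
order_id=704: ✗
order_id=705: ✗
order_id=706: ✗
order_id=707: ✗
order_id=708: ✗
order_id=709: ✓ → 512
order_id=710: ✗
order_id=711: ✗
order_id=712: ✗
north_avg2 = 512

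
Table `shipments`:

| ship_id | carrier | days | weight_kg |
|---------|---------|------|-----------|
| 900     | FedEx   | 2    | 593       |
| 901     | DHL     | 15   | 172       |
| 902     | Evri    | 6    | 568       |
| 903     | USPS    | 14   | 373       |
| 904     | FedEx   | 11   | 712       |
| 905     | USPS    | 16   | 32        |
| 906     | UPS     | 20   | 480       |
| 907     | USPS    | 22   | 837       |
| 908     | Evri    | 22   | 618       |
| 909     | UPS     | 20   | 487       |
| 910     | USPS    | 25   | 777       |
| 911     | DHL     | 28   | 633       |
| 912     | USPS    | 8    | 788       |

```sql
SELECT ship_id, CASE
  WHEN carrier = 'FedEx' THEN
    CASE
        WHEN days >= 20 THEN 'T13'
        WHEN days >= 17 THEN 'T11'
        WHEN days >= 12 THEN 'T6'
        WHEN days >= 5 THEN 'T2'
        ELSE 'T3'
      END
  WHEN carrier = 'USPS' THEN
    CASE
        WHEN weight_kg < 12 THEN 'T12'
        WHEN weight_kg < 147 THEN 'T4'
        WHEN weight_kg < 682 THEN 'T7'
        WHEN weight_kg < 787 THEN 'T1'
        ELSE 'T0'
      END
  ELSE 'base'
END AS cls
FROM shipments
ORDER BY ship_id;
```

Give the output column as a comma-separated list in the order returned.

ship_id=900: carrier='FedEx' → inner[ELSE] → T3
ship_id=901: carrier='DHL' → outer ELSE → base
ship_id=902: carrier='Evri' → outer ELSE → base
ship_id=903: carrier='USPS' → inner[weight_kg < 682] → T7
ship_id=904: carrier='FedEx' → inner[days >= 5] → T2
ship_id=905: carrier='USPS' → inner[weight_kg < 147] → T4
ship_id=906: carrier='UPS' → outer ELSE → base
ship_id=907: carrier='USPS' → inner[ELSE] → T0
ship_id=908: carrier='Evri' → outer ELSE → base
ship_id=909: carrier='UPS' → outer ELSE → base
ship_id=910: carrier='USPS' → inner[weight_kg < 787] → T1
ship_id=911: carrier='DHL' → outer ELSE → base
ship_id=912: carrier='USPS' → inner[ELSE] → T0

T3, base, base, T7, T2, T4, base, T0, base, base, T1, base, T0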